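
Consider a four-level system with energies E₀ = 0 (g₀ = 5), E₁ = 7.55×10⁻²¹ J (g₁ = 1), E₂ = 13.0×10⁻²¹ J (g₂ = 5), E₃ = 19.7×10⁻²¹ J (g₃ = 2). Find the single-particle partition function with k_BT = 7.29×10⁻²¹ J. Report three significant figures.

Eᵢ/kT = 0, 1.0357, 1.7833, 2.7023.
Z = Σ gᵢe^(−Eᵢ/kT) = 5·e^(−0) + 1·e^(−1.0357) + 5·e^(−1.7833) + 2·e^(−2.7023) = 5.0000 + 0.35498 + 0.84041 + 0.13410 = 6.3295.

Z = 6.33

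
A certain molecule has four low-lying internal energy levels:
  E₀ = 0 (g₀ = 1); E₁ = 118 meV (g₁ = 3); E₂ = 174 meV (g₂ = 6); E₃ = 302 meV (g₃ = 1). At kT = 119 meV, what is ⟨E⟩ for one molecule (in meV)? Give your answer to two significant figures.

Eᵢ/kT = 0, 0.9916, 1.462, 2.538.
Z = Σ gᵢe^(−Eᵢ/kT) = 1·e^(−0) + 3·e^(−0.9916) + 6·e^(−1.462) + 1·e^(−2.538) = 1.000 + 1.113 + 1.391 + 0.07902 = 3.583.
⟨E⟩ = Σ Eᵢ gᵢe^(−Eᵢ/kT) / Z = (0·1.000 + 118·1.113 + 174·1.391 + 302·0.07902) / 3.583 = 110 meV.

110 meV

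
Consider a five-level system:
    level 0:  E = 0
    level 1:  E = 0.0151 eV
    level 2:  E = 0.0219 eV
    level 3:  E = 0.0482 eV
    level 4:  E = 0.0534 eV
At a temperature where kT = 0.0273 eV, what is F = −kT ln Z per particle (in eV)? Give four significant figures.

-0.02316 eV

Eᵢ/kT = 0, 0.553114, 0.802198, 1.76557, 1.95604.
Z = Σ e^(−Eᵢ/kT) = e^(−0) + e^(−0.553114) + e^(−0.802198) + e^(−1.76557) + e^(−1.95604) = 1.00000 + 0.575156 + 0.448342 + 0.171089 + 0.141417 = 2.33600.
F = −kT ln Z = −0.0273 × ln(2.33600) = −0.0273 × 0.848440 = -0.02316 eV.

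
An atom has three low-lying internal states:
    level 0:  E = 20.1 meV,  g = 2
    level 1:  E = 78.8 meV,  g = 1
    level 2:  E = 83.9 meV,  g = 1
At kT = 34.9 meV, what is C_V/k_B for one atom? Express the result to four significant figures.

Eᵢ/kT = 0.575931, 2.25788, 2.40401.
Z = Σ gᵢe^(−Eᵢ/kT) = 2·e^(−0.575931) + 1·e^(−2.25788) + 1·e^(−2.40401) = 1.12436 + 0.104572 + 0.0903549 = 1.31929.
⟨E⟩ = 29.1222 meV, ⟨E²⟩ = 1318.60 meV².
C_V/k_B = (⟨E²⟩ − ⟨E⟩²)/(kT)² = (1318.60 − 848.103)/1218.01 = 0.3863.

0.3863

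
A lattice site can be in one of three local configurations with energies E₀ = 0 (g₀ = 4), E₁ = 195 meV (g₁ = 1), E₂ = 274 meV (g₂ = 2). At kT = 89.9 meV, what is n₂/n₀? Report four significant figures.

n₂/n₀ = (g₂/g₀) exp[−(E₂−E₀)/kT] = (2/4) × exp(−(274 meV)/(89.9 meV)) = (2/4) × exp(-3.04783) = 0.02373.

0.02373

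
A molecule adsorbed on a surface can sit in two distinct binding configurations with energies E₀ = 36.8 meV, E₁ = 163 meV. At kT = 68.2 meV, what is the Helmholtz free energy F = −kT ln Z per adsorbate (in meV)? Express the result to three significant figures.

Eᵢ/kT = 0.53959, 2.3900.
Z = Σ e^(−Eᵢ/kT) = e^(−0.53959) + e^(−2.3900) = 0.58299 + 0.091630 = 0.67462.
F = −kT ln Z = −68.2 × ln(0.67462) = −68.2 × -0.39361 = 26.8 meV.

26.8 meV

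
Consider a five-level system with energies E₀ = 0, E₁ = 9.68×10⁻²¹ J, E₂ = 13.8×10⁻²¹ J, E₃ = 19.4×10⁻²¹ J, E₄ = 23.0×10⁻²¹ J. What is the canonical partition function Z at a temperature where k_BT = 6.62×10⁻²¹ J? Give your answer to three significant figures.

Z = 1.44

Eᵢ/kT = 0, 1.4622, 2.0846, 2.9305, 3.4743.
Z = Σ e^(−Eᵢ/kT) = e^(−0) + e^(−1.4622) + e^(−2.0846) + e^(−2.9305) + e^(−3.4743) = 1.0000 + 0.23173 + 0.12436 + 0.053370 + 0.030984 = 1.4404.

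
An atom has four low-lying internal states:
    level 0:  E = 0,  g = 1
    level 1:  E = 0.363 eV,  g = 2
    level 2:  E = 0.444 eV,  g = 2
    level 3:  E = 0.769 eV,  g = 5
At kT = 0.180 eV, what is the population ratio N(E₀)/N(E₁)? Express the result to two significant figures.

3.8

n₀/n₁ = (g₀/g₁) exp[−(E₀−E₁)/kT] = (1/2) × exp(−(-0.363 eV)/(0.180 eV)) = (1/2) × exp(2.017) = 3.8.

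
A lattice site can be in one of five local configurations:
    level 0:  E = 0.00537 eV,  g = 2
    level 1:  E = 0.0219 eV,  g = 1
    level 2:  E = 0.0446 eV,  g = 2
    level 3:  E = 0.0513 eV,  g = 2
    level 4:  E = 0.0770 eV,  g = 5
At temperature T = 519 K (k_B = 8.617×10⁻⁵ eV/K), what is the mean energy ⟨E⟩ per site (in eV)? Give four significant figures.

0.03379 eV

k_BT = 8.617×10⁻⁵ × 519 K = 0.0447222 eV.
Eᵢ/kT = 0.120075, 0.489690, 0.997268, 1.14708, 1.72174.
Z = Σ gᵢe^(−Eᵢ/kT) = 2·e^(−0.120075) + 1·e^(−0.489690) + 2·e^(−0.997268) + 2·e^(−1.14708) + 5·e^(−1.72174) = 1.77371 + 0.612816 + 0.737772 + 0.635125 + 0.893774 = 4.65320.
⟨E⟩ = Σ Eᵢ gᵢe^(−Eᵢ/kT) / Z = (0.00537·1.77371 + 0.0219·0.612816 + 0.0446·0.737772 + 0.0513·0.635125 + 0.0770·0.893774) / 4.65320 = 0.03379 eV.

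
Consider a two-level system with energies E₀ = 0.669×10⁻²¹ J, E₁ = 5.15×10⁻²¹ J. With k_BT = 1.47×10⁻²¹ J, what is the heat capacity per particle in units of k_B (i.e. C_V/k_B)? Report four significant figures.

Eᵢ/kT = 0.455102, 3.50340.
Z = Σ e^(−Eᵢ/kT) = e^(−0.455102) + e^(−3.50340) = 0.634383 + 0.0300949 = 0.664478.
⟨E⟩ = 0.871949, ⟨E²⟩ = 1.62852.
C_V/k_B = (⟨E²⟩ − ⟨E⟩²)/(kT)² = (1.62852 − 0.760295)/2.16090 = 0.4018.

0.4018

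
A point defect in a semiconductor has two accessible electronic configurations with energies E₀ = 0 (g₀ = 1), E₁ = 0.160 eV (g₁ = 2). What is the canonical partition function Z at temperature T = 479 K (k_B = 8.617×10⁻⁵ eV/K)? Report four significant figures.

k_BT = 8.617×10⁻⁵ × 479 K = 0.0412754 eV.
Eᵢ/kT = 0, 3.87640.
Z = Σ gᵢe^(−Eᵢ/kT) = 1·e^(−0) + 2·e^(−3.87640) = 1.00000 + 0.0414506 = 1.04145.

Z = 1.041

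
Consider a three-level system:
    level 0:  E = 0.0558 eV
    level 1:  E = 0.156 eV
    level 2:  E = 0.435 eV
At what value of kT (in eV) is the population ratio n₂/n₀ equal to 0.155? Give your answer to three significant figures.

0.203 eV

n₂/n₀ = exp[−(E₂−E₀)/kT] = 0.155.
⇒ (E₂−E₀)/kT = ln(1/0.155) = ln(6.4516) = 1.8643.
kT = 0.3792 eV / 1.8643 = 0.203 eV.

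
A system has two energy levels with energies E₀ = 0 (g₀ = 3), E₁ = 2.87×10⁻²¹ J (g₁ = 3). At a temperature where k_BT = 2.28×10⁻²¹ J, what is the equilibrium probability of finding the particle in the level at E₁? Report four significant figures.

Eᵢ/kT = 0, 1.25877.
Z = Σ gᵢe^(−Eᵢ/kT) = 3·e^(−0) + 3·e^(−1.25877) = 3.00000 + 0.852009 = 3.85201.
P₁ = g₁ e^(−E₁/kT) / Z = 0.852009/3.85201 = 0.2212.

0.2212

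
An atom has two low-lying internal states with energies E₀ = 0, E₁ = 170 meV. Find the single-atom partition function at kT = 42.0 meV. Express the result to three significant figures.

Z = 1.02

Eᵢ/kT = 0, 4.0476.
Z = Σ e^(−Eᵢ/kT) = e^(−0) + e^(−4.0476) = 1.0000 + 0.017464 = 1.0175.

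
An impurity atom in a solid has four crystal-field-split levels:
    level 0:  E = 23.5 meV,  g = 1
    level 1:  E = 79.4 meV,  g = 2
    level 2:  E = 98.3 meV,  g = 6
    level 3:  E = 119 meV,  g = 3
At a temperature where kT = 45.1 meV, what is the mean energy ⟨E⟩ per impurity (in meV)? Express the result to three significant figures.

Eᵢ/kT = 0.52106, 1.7605, 2.1796, 2.6386.
Z = Σ gᵢe^(−Eᵢ/kT) = 1·e^(−0.52106) + 2·e^(−1.7605) + 6·e^(−2.1796) + 3·e^(−2.6386) = 0.59389 + 0.34392 + 0.67852 + 0.21438 = 1.8307.
⟨E⟩ = Σ Eᵢ gᵢe^(−Eᵢ/kT) / Z = (23.5·0.59389 + 79.4·0.34392 + 98.3·0.67852 + 119·0.21438) / 1.8307 = 72.9 meV.

72.9 meV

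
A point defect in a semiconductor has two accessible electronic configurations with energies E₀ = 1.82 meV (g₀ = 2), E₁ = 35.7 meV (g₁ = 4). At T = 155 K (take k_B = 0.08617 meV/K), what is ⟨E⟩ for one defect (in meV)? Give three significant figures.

6.45 meV

k_BT = 0.08617 × 155 K = 13.356 meV.
Eᵢ/kT = 0.13627, 2.6730.
Z = Σ gᵢe^(−Eᵢ/kT) = 2·e^(−0.13627) + 4·e^(−2.6730) = 1.7452 + 0.27618 = 2.0214.
⟨E⟩ = Σ Eᵢ gᵢe^(−Eᵢ/kT) / Z = (1.82·1.7452 + 35.7·0.27618) / 2.0214 = 6.45 meV.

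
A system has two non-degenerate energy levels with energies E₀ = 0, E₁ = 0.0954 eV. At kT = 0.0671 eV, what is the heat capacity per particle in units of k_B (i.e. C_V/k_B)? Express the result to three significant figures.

Eᵢ/kT = 0, 1.4218.
Z = Σ e^(−Eᵢ/kT) = e^(−0) + e^(−1.4218) = 1.0000 + 0.24128 = 1.2413.
⟨E⟩ = 0.018544 eV, ⟨E²⟩ = 0.0017691 eV².
C_V/k_B = (⟨E²⟩ − ⟨E⟩²)/(kT)² = (0.0017691 − 0.00034388)/0.0045024 = 0.317.

0.317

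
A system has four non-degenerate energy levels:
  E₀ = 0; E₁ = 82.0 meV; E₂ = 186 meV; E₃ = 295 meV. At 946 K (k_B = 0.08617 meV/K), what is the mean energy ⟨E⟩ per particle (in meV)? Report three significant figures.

38.1 meV

k_BT = 0.08617 × 946 K = 81.517 meV.
Eᵢ/kT = 0, 1.0059, 2.2817, 3.6189.
Z = Σ e^(−Eᵢ/kT) = e^(−0) + e^(−1.0059) + e^(−2.2817) + e^(−3.6189) = 1.0000 + 0.36572 + 0.10211 + 0.026812 = 1.4946.
⟨E⟩ = Σ Eᵢ e^(−Eᵢ/kT) / Z = (0·1.0000 + 82.0·0.36572 + 186·0.10211 + 295·0.026812) / 1.4946 = 38.1 meV.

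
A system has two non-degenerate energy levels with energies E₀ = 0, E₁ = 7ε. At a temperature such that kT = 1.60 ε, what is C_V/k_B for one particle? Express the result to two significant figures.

0.23

Eᵢ/kT = 0, 4.375.
Z = Σ e^(−Eᵢ/kT) = e^(−0) + e^(−4.375) = 1.000 + 0.01259 = 1.013.
⟨E⟩ = 0.08700 ε, ⟨E²⟩ = 0.6090 ε².
C_V/k_B = (⟨E²⟩ − ⟨E⟩²)/(kT)² = (0.6090 − 0.007569)/2.560 = 0.23.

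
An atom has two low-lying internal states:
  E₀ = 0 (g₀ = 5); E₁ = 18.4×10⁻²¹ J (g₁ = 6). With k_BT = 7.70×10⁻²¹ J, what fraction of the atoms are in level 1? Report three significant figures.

Eᵢ/kT = 0, 2.3896.
Z = Σ gᵢe^(−Eᵢ/kT) = 5·e^(−0) + 6·e^(−2.3896) = 5.0000 + 0.55000 = 5.5500.
P₁ = g₁ e^(−E₁/kT) / Z = 0.55000/5.5500 = 0.0991.

0.0991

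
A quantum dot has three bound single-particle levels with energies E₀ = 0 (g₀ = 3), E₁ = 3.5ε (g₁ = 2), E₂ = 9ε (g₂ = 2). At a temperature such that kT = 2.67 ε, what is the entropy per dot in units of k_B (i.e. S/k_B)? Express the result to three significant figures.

1.54

Eᵢ/kT = 0, 1.3109, 3.3708.
Z = Σ gᵢe^(−Eᵢ/kT) = 3·e^(−0) + 2·e^(−1.3109) + 2·e^(−3.3708) = 3.0000 + 0.53915 + 0.068724 = 3.6079.
⟨E⟩ = Σ EᵢPᵢ = 0.69446 ε.
S/k_B = ln Z + ⟨E⟩/kT = ln(3.6079) + 0.69446/2.67 = 1.2831 + 0.26010 = 1.54.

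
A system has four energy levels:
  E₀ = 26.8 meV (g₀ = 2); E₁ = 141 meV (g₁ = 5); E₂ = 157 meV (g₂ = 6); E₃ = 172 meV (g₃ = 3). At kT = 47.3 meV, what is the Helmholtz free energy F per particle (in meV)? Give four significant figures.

Eᵢ/kT = 0.566596, 2.98097, 3.31924, 3.63636.
Z = Σ gᵢe^(−Eᵢ/kT) = 2·e^(−0.566596) + 5·e^(−2.98097) + 6·e^(−3.31924) + 3·e^(−3.63636) = 1.13491 + 0.253718 + 0.217082 + 0.0790442 = 1.68475.
F = −kT ln Z = −47.3 × ln(1.68475) = −47.3 × 0.521617 = -24.67 meV.

-24.67 meV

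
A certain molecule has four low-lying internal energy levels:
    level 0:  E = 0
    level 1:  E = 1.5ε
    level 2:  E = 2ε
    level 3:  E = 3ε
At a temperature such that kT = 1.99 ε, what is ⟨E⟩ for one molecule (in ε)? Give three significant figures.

Eᵢ/kT = 0, 0.75377, 1.0050, 1.5075.
Z = Σ e^(−Eᵢ/kT) = e^(−0) + e^(−0.75377) + e^(−1.0050) + e^(−1.5075) = 1.0000 + 0.47059 + 0.36604 + 0.22146 = 2.0581.
⟨E⟩ = Σ Eᵢ e^(−Eᵢ/kT) / Z = (0·1.0000 + 1.5·0.47059 + 2·0.36604 + 3·0.22146) / 2.0581 = 1.02 ε.

1.02 ε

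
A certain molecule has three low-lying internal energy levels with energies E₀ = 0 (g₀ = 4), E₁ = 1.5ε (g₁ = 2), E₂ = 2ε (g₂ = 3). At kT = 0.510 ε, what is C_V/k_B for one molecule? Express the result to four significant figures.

Eᵢ/kT = 0, 2.94118, 3.92157.
Z = Σ gᵢe^(−Eᵢ/kT) = 4·e^(−0) + 2·e^(−2.94118) + 3·e^(−3.92157) = 4.00000 + 0.105607 + 0.0594299 = 4.16504.
⟨E⟩ = 0.0665709 ε, ⟨E²⟩ = 0.114125 ε².
C_V/k_B = (⟨E²⟩ − ⟨E⟩²)/(kT)² = (0.114125 − 0.00443168)/0.260100 = 0.4217.

0.4217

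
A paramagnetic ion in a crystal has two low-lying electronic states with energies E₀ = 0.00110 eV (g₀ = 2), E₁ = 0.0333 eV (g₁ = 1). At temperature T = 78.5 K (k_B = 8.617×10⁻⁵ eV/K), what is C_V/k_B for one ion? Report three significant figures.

0.0962

k_BT = 8.617×10⁻⁵ × 78.5 K = 0.0067643 eV.
Eᵢ/kT = 0.16262, 4.9229.
Z = Σ gᵢe^(−Eᵢ/kT) = 2·e^(−0.16262) + 1·e^(−4.9229) = 1.6998 + 0.0072780 = 1.7071.
⟨E⟩ = 0.0012373 eV, ⟨E²⟩ = 0.0000059324 eV².
C_V/k_B = (⟨E²⟩ − ⟨E⟩²)/(kT)² = (0.0000059324 − 0.0000015309)/0.000045756 = 0.0962.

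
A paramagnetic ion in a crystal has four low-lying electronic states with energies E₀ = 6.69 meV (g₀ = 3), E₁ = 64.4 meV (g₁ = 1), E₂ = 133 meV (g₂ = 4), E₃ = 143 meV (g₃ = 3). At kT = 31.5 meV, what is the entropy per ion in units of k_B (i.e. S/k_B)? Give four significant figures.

1.416

Eᵢ/kT = 0.212381, 2.04444, 4.22222, 4.53968.
Z = Σ gᵢe^(−Eᵢ/kT) = 3·e^(−0.212381) + 1·e^(−2.04444) + 4·e^(−4.22222) + 3·e^(−4.53968) = 2.42597 + 0.129453 + 0.0586642 + 0.0320305 = 2.64612.
⟨E⟩ = Σ EᵢPᵢ = 13.9635 meV.
S/k_B = ln Z + ⟨E⟩/kT = ln(2.64612) + 13.9635/31.5 = 0.973094 + 0.443286 = 1.416.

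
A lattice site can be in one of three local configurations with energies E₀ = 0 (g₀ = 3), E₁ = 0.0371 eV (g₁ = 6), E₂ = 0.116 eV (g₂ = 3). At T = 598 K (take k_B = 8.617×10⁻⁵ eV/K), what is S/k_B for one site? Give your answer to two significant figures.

k_BT = 8.617×10⁻⁵ × 598 K = 0.05153 eV.
Eᵢ/kT = 0, 0.7200, 2.251.
Z = Σ gᵢe^(−Eᵢ/kT) = 3·e^(−0) + 6·e^(−0.7200) + 3·e^(−2.251) = 3.000 + 2.921 + 0.3159 = 6.237.
⟨E⟩ = Σ EᵢPᵢ = 0.02325 eV.
S/k_B = ln Z + ⟨E⟩/kT = ln(6.237) + 0.02325/0.05153 = 1.830 + 0.4512 = 2.3.

2.3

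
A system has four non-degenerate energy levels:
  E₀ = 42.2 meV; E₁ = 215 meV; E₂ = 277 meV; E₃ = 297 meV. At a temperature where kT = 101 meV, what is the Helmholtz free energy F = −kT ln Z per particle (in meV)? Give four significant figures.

Eᵢ/kT = 0.417822, 2.12871, 2.74257, 2.94059.
Z = Σ e^(−Eᵢ/kT) = e^(−0.417822) + e^(−2.12871) + e^(−2.74257) + e^(−2.94059) = 0.658479 + 0.118991 + 0.0644046 + 0.0528345 = 0.894709.
F = −kT ln Z = −101 × ln(0.894709) = −101 × -0.111257 = 11.24 meV.

11.24 meV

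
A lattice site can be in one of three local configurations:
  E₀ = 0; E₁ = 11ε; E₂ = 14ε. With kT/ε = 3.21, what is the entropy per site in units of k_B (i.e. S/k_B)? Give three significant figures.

0.204

Eᵢ/kT = 0, 3.4268, 4.3614.
Z = Σ e^(−Eᵢ/kT) = e^(−0) + e^(−3.4268) + e^(−4.3614) = 1.0000 + 0.032491 + 0.012761 = 1.0453.
⟨E⟩ = Σ EᵢPᵢ = 0.51282 ε.
S/k_B = ln Z + ⟨E⟩/kT = ln(1.0453) + 0.51282/3.21 = 0.044304 + 0.15976 = 0.204.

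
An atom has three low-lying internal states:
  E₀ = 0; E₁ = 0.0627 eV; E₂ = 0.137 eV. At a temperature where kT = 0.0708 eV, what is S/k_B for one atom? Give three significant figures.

Eᵢ/kT = 0, 0.88559, 1.9350.
Z = Σ e^(−Eᵢ/kT) = e^(−0) + e^(−0.88559) + e^(−1.9350) = 1.0000 + 0.41247 + 0.14442 = 1.5569.
⟨E⟩ = Σ EᵢPᵢ = 0.029319 eV.
S/k_B = ln Z + ⟨E⟩/kT = ln(1.5569) + 0.029319/0.0708 = 0.44270 + 0.41411 = 0.857.

0.857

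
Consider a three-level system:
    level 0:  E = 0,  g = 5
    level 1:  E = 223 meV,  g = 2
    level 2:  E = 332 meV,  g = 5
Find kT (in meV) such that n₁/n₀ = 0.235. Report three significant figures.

419 meV

n₁/n₀ = (g₁/g₀) exp[−(E₁−E₀)/kT] = 0.235.
⇒ (E₁−E₀)/kT = ln((2/5)/0.235) = ln(1.7021) = 0.53186.
kT = 223 meV / 0.53186 = 419 meV.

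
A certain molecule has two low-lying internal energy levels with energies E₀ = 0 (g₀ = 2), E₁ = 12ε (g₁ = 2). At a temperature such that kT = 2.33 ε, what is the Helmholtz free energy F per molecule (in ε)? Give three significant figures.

Eᵢ/kT = 0, 5.1502.
Z = Σ gᵢe^(−Eᵢ/kT) = 2·e^(−0) + 2·e^(−5.1502) = 2.0000 + 0.011596 = 2.0116.
F = −kT ln Z = −2.33 × ln(2.0116) = −2.33 × 0.69893 = -1.63 ε.

-1.63 ε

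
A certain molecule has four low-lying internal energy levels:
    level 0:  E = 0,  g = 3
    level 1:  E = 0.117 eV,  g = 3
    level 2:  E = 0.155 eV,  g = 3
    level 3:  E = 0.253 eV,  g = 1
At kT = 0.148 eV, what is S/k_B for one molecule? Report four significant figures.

Eᵢ/kT = 0, 0.790541, 1.04730, 1.70946.
Z = Σ gᵢe^(−Eᵢ/kT) = 3·e^(−0) + 3·e^(−0.790541) + 3·e^(−1.04730) + 1·e^(−1.70946) = 3.00000 + 1.36080 + 1.05265 + 0.180963 = 5.59441.
⟨E⟩ = Σ EᵢPᵢ = 0.0658082 eV.
S/k_B = ln Z + ⟨E⟩/kT = ln(5.59441) + 0.0658082/0.148 = 1.72177 + 0.444650 = 2.166.

2.166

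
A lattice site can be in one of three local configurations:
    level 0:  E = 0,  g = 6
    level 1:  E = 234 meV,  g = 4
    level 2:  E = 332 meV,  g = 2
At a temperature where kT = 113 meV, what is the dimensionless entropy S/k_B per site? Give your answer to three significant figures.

2.09

Eᵢ/kT = 0, 2.0708, 2.9381.
Z = Σ gᵢe^(−Eᵢ/kT) = 6·e^(−0) + 4·e^(−2.0708) + 2·e^(−2.9381) = 6.0000 + 0.50434 + 0.10593 = 6.6103.
⟨E⟩ = Σ EᵢPᵢ = 23.174 meV.
S/k_B = ln Z + ⟨E⟩/kT = ln(6.6103) + 23.174/113 = 1.8886 + 0.20508 = 2.09.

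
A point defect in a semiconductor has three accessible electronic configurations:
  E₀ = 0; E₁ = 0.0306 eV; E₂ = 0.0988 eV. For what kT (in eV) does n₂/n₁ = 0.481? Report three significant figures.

n₂/n₁ = exp[−(E₂−E₁)/kT] = 0.481.
⇒ (E₂−E₁)/kT = ln(1/0.481) = ln(2.0790) = 0.73189.
kT = 0.0682 eV / 0.73189 = 0.0932 eV.

0.0932 eV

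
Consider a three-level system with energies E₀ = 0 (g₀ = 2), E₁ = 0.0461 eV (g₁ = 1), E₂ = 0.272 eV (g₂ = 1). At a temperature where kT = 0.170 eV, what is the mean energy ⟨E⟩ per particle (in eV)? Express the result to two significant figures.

Eᵢ/kT = 0, 0.2712, 1.600.
Z = Σ gᵢe^(−Eᵢ/kT) = 2·e^(−0) + 1·e^(−0.2712) + 1·e^(−1.600) = 2.000 + 0.7625 + 0.2019 = 2.964.
⟨E⟩ = Σ Eᵢ gᵢe^(−Eᵢ/kT) / Z = (0·2.000 + 0.0461·0.7625 + 0.272·0.2019) / 2.964 = 0.030 eV.

0.030 eV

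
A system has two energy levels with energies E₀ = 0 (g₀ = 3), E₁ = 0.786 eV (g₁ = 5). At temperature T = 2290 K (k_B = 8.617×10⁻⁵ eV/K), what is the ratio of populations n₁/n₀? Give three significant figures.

k_BT = 8.617×10⁻⁵ × 2290 K = 0.19733 eV.
n₁/n₀ = (g₁/g₀) exp[−(E₁−E₀)/kT] = (5/3) × exp(−(0.786 eV)/(0.19733 eV)) = (5/3) × exp(-3.9832) = 0.0310.

0.0310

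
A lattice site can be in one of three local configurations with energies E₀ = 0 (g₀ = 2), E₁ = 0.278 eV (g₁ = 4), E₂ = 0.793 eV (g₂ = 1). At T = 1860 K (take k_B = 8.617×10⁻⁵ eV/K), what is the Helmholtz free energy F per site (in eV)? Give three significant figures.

k_BT = 8.617×10⁻⁵ × 1860 K = 0.16028 eV.
Eᵢ/kT = 0, 1.7345, 4.9476.
Z = Σ gᵢe^(−Eᵢ/kT) = 2·e^(−0) + 4·e^(−1.7345) + 1·e^(−4.9476) = 2.0000 + 0.70595 + 0.0071004 = 2.7131.
F = −kT ln Z = −0.16028 × ln(2.7131) = −0.16028 × 0.99809 = -0.160 eV.

-0.160 eV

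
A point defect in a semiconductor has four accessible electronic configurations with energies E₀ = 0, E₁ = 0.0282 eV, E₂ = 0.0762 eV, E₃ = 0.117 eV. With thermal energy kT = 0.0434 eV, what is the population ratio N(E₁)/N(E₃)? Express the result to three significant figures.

n₁/n₃ = exp[−(E₁−E₃)/kT] = exp(−(-0.0888 eV)/(0.0434 eV)) = exp(2.0461) = 7.74.

7.74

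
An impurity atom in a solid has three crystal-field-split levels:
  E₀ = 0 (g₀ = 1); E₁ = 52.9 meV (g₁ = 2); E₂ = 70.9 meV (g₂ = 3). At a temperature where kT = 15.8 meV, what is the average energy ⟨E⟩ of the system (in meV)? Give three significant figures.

5.54 meV

Eᵢ/kT = 0, 3.3481, 4.4873.
Z = Σ gᵢe^(−Eᵢ/kT) = 1·e^(−0) + 2·e^(−3.3481) + 3·e^(−4.4873) = 1.0000 + 0.070302 + 0.033753 = 1.1041.
⟨E⟩ = Σ Eᵢ gᵢe^(−Eᵢ/kT) / Z = (0·1.0000 + 52.9·0.070302 + 70.9·0.033753) / 1.1041 = 5.54 meV.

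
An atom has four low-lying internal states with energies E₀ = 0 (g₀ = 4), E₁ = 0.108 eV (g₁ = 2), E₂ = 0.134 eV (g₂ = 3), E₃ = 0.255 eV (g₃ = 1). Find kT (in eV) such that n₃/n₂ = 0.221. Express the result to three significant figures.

0.294 eV

n₃/n₂ = (g₃/g₂) exp[−(E₃−E₂)/kT] = 0.221.
⇒ (E₃−E₂)/kT = ln((1/3)/0.221) = ln(1.5083) = 0.41098.
kT = 0.121 eV / 0.41098 = 0.294 eV.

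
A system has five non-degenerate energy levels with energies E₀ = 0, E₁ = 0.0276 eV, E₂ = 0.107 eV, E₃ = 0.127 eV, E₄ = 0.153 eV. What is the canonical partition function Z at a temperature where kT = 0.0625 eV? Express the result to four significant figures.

Z = 2.041

Eᵢ/kT = 0, 0.441600, 1.71200, 2.03200, 2.44800.
Z = Σ e^(−Eᵢ/kT) = e^(−0) + e^(−0.441600) + e^(−1.71200) + e^(−2.03200) + e^(−2.44800) = 1.00000 + 0.643007 + 0.180504 + 0.131073 + 0.0864663 = 2.04105.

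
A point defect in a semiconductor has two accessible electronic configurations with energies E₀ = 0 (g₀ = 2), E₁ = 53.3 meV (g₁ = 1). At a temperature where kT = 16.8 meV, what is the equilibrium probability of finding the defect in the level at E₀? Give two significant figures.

Eᵢ/kT = 0, 3.173.
Z = Σ gᵢe^(−Eᵢ/kT) = 2·e^(−0) + 1·e^(−3.173) = 2.000 + 0.04188 = 2.042.
P₀ = g₀ e^(−E₀/kT) / Z = 2.000/2.042 = 0.98.

0.98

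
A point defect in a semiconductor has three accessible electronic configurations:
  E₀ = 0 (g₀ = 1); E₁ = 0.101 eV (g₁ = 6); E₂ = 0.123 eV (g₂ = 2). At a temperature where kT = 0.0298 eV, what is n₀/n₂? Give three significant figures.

31.0

n₀/n₂ = (g₀/g₂) exp[−(E₀−E₂)/kT] = (1/2) × exp(−(-0.123 eV)/(0.0298 eV)) = (1/2) × exp(4.1275) = 31.0.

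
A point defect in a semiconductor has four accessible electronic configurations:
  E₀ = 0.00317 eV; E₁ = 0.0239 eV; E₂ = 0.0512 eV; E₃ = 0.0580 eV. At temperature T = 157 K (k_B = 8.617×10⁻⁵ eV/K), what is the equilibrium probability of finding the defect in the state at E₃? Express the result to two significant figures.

0.014

k_BT = 8.617×10⁻⁵ × 157 K = 0.01353 eV.
Eᵢ/kT = 0.2343, 1.766, 3.784, 4.287.
Z = Σ e^(−Eᵢ/kT) = e^(−0.2343) + e^(−1.766) + e^(−3.784) + e^(−4.287) = 0.7911 + 0.1710 + 0.02273 + 0.01375 = 0.9986.
P₃ = e^(−E₃/kT) / Z = 0.01375/0.9986 = 0.014.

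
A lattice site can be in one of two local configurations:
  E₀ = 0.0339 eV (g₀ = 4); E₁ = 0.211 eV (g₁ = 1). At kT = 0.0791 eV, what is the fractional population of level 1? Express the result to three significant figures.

Eᵢ/kT = 0.42857, 2.6675.
Z = Σ gᵢe^(−Eᵢ/kT) = 4·e^(−0.42857) + 1·e^(−2.6675) = 2.6058 + 0.069426 = 2.6752.
P₁ = g₁ e^(−E₁/kT) / Z = 0.069426/2.6752 = 0.0260.

0.0260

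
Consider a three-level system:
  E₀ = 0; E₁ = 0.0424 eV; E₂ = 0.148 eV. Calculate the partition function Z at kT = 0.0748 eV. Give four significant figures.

Z = 1.706

Eᵢ/kT = 0, 0.566845, 1.97861.
Z = Σ e^(−Eᵢ/kT) = e^(−0) + e^(−0.566845) + e^(−1.97861) = 1.00000 + 0.567312 + 0.138261 = 1.70557.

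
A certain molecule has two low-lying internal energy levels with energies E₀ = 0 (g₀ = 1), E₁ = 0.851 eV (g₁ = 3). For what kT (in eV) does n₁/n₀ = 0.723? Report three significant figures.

n₁/n₀ = (g₁/g₀) exp[−(E₁−E₀)/kT] = 0.723.
⇒ (E₁−E₀)/kT = ln((3/1)/0.723) = ln(4.1494) = 1.4230.
kT = 0.851 eV / 1.4230 = 0.598 eV.

0.598 eV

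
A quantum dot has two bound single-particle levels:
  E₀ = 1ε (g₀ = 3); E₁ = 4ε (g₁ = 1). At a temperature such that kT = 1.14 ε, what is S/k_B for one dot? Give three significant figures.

1.18

Eᵢ/kT = 0.87719, 3.5088.
Z = Σ gᵢe^(−Eᵢ/kT) = 3·e^(−0.87719) + 1·e^(−3.5088) = 1.2479 + 0.029933 = 1.2778.
⟨E⟩ = Σ EᵢPᵢ = 1.0703 ε.
S/k_B = ln Z + ⟨E⟩/kT = ln(1.2778) + 1.0703/1.14 = 0.24514 + 0.93886 = 1.18.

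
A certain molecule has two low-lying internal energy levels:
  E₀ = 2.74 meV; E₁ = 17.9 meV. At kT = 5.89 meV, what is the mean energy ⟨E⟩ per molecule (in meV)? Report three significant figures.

3.81 meV

Eᵢ/kT = 0.46520, 3.0390.
Z = Σ e^(−Eᵢ/kT) = e^(−0.46520) + e^(−3.0390) = 0.62801 + 0.047883 = 0.67589.
⟨E⟩ = Σ Eᵢ e^(−Eᵢ/kT) / Z = (2.74·0.62801 + 17.9·0.047883) / 0.67589 = 3.81 meV.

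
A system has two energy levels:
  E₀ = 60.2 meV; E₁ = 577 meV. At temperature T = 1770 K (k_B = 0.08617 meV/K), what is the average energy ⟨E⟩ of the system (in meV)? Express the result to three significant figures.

k_BT = 0.08617 × 1770 K = 152.52 meV.
Eᵢ/kT = 0.39470, 3.7831.
Z = Σ e^(−Eᵢ/kT) = e^(−0.39470) + e^(−3.7831) = 0.67388 + 0.022752 = 0.69663.
⟨E⟩ = Σ Eᵢ e^(−Eᵢ/kT) / Z = (60.2·0.67388 + 577·0.022752) / 0.69663 = 77.1 meV.

77.1 meV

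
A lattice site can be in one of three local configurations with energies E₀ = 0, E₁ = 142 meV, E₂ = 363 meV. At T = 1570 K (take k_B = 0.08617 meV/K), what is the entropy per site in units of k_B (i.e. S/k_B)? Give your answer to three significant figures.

0.738

k_BT = 0.08617 × 1570 K = 135.29 meV.
Eᵢ/kT = 0, 1.0496, 2.6831.
Z = Σ e^(−Eᵢ/kT) = e^(−0) + e^(−1.0496) + e^(−2.6831) = 1.0000 + 0.35008 + 0.068351 = 1.4184.
⟨E⟩ = Σ EᵢPᵢ = 52.540 meV.
S/k_B = ln Z + ⟨E⟩/kT = ln(1.4184) + 52.540/135.29 = 0.34953 + 0.38835 = 0.738.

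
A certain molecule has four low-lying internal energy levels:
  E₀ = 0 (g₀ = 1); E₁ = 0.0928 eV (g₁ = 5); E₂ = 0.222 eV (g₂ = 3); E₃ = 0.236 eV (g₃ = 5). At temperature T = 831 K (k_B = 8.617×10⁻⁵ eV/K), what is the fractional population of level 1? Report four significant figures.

0.5089

k_BT = 8.617×10⁻⁵ × 831 K = 0.0716073 eV.
Eᵢ/kT = 0, 1.29596, 3.10024, 3.29575.
Z = Σ gᵢe^(−Eᵢ/kT) = 1·e^(−0) + 5·e^(−1.29596) + 3·e^(−3.10024) + 5·e^(−3.29575) = 1.00000 + 1.36818 + 0.135115 + 0.185201 = 2.68850.
P₁ = g₁ e^(−E₁/kT) / Z = 1.36818/2.68850 = 0.5089.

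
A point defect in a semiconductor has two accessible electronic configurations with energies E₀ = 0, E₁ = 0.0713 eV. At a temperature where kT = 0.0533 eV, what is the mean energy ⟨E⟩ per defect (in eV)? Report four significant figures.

Eᵢ/kT = 0, 1.33771.
Z = Σ e^(−Eᵢ/kT) = e^(−0) + e^(−1.33771) = 1.00000 + 0.262446 = 1.26245.
⟨E⟩ = Σ Eᵢ e^(−Eᵢ/kT) / Z = (0·1.00000 + 0.0713·0.262446) / 1.26245 = 0.01482 eV.

0.01482 eV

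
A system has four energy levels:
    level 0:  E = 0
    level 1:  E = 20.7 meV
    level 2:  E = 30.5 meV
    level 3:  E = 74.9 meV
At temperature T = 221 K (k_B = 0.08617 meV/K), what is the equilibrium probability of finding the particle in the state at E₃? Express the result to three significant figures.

k_BT = 0.08617 × 221 K = 19.044 meV.
Eᵢ/kT = 0, 1.0870, 1.6016, 3.9330.
Z = Σ e^(−Eᵢ/kT) = e^(−0) + e^(−1.0870) + e^(−1.6016) + e^(−3.9330) = 1.0000 + 0.33723 + 0.20157 + 0.019585 = 1.5584.
P₃ = e^(−E₃/kT) / Z = 0.019585/1.5584 = 0.0126.

0.0126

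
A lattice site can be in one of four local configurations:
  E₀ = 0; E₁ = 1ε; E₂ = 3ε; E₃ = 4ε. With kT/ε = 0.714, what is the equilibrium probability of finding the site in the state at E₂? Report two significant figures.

Eᵢ/kT = 0, 1.401, 4.202, 5.602.
Z = Σ e^(−Eᵢ/kT) = e^(−0) + e^(−1.401) + e^(−4.202) + e^(−5.602) = 1.000 + 0.2464 + 0.01497 + 0.003690 = 1.265.
P₂ = e^(−E₂/kT) / Z = 0.01497/1.265 = 0.012.

0.012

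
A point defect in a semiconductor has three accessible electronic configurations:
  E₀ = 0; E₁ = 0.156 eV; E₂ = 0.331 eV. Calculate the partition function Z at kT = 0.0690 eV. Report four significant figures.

Z = 1.113

Eᵢ/kT = 0, 2.26087, 4.79710.
Z = Σ e^(−Eᵢ/kT) = e^(−0) + e^(−2.26087) + e^(−4.79710) = 1.00000 + 0.104260 + 0.00825365 = 1.11251.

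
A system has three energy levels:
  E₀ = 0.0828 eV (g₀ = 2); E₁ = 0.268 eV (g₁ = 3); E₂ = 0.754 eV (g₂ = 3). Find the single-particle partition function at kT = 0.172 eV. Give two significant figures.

Z = 1.9

Eᵢ/kT = 0.4814, 1.558, 4.384.
Z = Σ gᵢe^(−Eᵢ/kT) = 2·e^(−0.4814) + 3·e^(−1.558) + 3·e^(−4.384) = 1.236 + 0.6317 + 0.03743 = 1.905.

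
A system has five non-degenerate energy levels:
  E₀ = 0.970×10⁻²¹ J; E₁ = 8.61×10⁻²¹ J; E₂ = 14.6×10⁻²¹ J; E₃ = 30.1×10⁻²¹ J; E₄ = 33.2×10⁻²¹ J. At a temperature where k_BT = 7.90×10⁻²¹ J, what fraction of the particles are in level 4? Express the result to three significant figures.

0.0106

Eᵢ/kT = 0.12278, 1.0899, 1.8481, 3.8101, 4.2025.
Z = Σ e^(−Eᵢ/kT) = e^(−0.12278) + e^(−1.0899) + e^(−1.8481) + e^(−3.8101) + e^(−4.2025) = 0.88446 + 0.33625 + 0.15754 + 0.022146 + 0.014958 = 1.4154.
P₄ = e^(−E₄/kT) / Z = 0.014958/1.4154 = 0.0106.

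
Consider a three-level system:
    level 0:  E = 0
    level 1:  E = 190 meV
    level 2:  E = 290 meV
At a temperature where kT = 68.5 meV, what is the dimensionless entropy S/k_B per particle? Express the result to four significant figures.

Eᵢ/kT = 0, 2.77372, 4.23358.
Z = Σ e^(−Eᵢ/kT) = e^(−0) + e^(−2.77372) + e^(−4.23358) = 1.00000 + 0.0624293 + 0.0145004 = 1.07693.
⟨E⟩ = Σ EᵢPᵢ = 14.9190 meV.
S/k_B = ln Z + ⟨E⟩/kT = ln(1.07693) + 14.9190/68.5 = 0.0741144 + 0.217796 = 0.2919.

0.2919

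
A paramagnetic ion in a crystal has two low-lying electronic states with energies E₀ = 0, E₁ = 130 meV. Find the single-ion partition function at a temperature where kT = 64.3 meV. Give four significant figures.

Eᵢ/kT = 0, 2.02177.
Z = Σ e^(−Eᵢ/kT) = e^(−0) + e^(−2.02177) = 1.00000 + 0.132421 = 1.13242.

Z = 1.132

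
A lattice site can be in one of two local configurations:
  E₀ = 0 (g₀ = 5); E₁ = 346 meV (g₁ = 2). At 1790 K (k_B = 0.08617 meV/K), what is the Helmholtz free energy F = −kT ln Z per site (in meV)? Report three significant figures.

k_BT = 0.08617 × 1790 K = 154.24 meV.
Eᵢ/kT = 0, 2.2433.
Z = Σ gᵢe^(−Eᵢ/kT) = 5·e^(−0) + 2·e^(−2.2433) = 5.0000 + 0.21222 = 5.2122.
F = −kT ln Z = −154.24 × ln(5.2122) = −154.24 × 1.6510 = -255 meV.

-255 meV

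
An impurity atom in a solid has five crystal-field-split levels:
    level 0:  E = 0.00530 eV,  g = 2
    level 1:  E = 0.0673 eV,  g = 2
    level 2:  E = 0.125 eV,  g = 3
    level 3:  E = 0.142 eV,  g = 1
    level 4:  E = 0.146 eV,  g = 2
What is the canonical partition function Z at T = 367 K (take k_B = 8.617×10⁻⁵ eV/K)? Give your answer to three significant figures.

Z = 2.02

k_BT = 8.617×10⁻⁵ × 367 K = 0.031624 eV.
Eᵢ/kT = 0.16759, 2.1281, 3.9527, 4.4903, 4.6167.
Z = Σ gᵢe^(−Eᵢ/kT) = 2·e^(−0.16759) + 2·e^(−2.1281) + 3·e^(−3.9527) + 1·e^(−4.4903) + 2·e^(−4.6167) = 1.6914 + 0.23813 + 0.057608 + 0.011217 + 0.019771 = 2.0181.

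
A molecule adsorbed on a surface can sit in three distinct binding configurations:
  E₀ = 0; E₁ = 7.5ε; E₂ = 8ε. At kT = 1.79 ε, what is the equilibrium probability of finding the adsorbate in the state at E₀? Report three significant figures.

0.974

Eᵢ/kT = 0, 4.1899, 4.4693.
Z = Σ e^(−Eᵢ/kT) = e^(−0) + e^(−4.1899) + e^(−4.4693) = 1.0000 + 0.015148 + 0.011455 = 1.0266.
P₀ = e^(−E₀/kT) / Z = 1.0000/1.0266 = 0.974.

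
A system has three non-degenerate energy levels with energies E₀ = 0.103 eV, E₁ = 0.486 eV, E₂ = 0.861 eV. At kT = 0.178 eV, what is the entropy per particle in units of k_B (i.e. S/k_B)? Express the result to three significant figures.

Eᵢ/kT = 0.57865, 2.7303, 4.8371.
Z = Σ e^(−Eᵢ/kT) = e^(−0.57865) + e^(−2.7303) + e^(−4.8371) = 0.56065 + 0.065200 + 0.0079300 = 0.63378.
⟨E⟩ = Σ EᵢPᵢ = 0.15189 eV.
S/k_B = ln Z + ⟨E⟩/kT = ln(0.63378) + 0.15189/0.178 = -0.45605 + 0.85331 = 0.397.

0.397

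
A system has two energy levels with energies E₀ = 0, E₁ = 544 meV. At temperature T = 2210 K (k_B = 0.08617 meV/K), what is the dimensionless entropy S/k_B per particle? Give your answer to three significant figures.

k_BT = 0.08617 × 2210 K = 190.44 meV.
Eᵢ/kT = 0, 2.8565.
Z = Σ e^(−Eᵢ/kT) = e^(−0) + e^(−2.8565) = 1.0000 + 0.057470 = 1.0575.
⟨E⟩ = Σ EᵢPᵢ = 29.564 meV.
S/k_B = ln Z + ⟨E⟩/kT = ln(1.0575) + 29.564/190.44 = 0.055908 + 0.15524 = 0.211.

0.211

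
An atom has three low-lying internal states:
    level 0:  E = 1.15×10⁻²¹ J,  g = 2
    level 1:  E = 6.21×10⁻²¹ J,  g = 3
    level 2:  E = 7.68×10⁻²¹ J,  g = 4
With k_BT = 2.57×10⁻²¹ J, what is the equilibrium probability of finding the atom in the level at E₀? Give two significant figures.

Eᵢ/kT = 0.4475, 2.416, 2.988.
Z = Σ gᵢe^(−Eᵢ/kT) = 2·e^(−0.4475) + 3·e^(−2.416) + 4·e^(−2.988) = 1.278 + 0.2678 + 0.2016 = 1.747.
P₀ = g₀ e^(−E₀/kT) / Z = 1.278/1.747 = 0.73.

0.73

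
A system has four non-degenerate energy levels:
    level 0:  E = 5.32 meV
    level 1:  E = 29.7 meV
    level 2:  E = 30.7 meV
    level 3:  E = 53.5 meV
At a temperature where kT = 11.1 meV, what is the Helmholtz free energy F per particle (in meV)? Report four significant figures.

Eᵢ/kT = 0.479279, 2.67568, 2.76577, 4.81982.
Z = Σ e^(−Eᵢ/kT) = e^(−0.479279) + e^(−2.67568) + e^(−2.76577) + e^(−4.81982) = 0.619230 + 0.0688600 + 0.0629276 + 0.00806824 = 0.759086.
F = −kT ln Z = −11.1 × ln(0.759086) = −11.1 × -0.275640 = 3.060 meV.

3.060 meV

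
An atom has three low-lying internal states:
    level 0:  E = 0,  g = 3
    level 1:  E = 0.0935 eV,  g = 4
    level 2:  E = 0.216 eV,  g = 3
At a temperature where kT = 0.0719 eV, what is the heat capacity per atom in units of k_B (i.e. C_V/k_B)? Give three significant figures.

0.558

Eᵢ/kT = 0, 1.3004, 3.0042.
Z = Σ gᵢe^(−Eᵢ/kT) = 3·e^(−0) + 4·e^(−1.3004) + 3·e^(−3.0042) = 3.0000 + 1.0897 + 0.14874 = 4.2384.
⟨E⟩ = 0.031619 eV, ⟨E²⟩ = 0.0038850 eV².
C_V/k_B = (⟨E²⟩ − ⟨E⟩²)/(kT)² = (0.0038850 − 0.00099976)/0.0051696 = 0.558.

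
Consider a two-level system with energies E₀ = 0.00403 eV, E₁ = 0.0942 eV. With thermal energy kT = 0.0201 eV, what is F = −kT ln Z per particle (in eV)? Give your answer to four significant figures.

Eᵢ/kT = 0.200498, 4.68657.
Z = Σ e^(−Eᵢ/kT) = e^(−0.200498) + e^(−4.68657) = 0.818323 + 0.00921825 = 0.827541.
F = −kT ln Z = −0.0201 × ln(0.827541) = −0.0201 × -0.189297 = 0.003805 eV.

0.003805 eV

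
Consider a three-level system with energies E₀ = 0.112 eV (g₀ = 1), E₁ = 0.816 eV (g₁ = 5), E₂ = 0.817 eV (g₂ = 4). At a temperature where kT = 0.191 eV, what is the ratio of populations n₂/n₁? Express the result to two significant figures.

0.80

n₂/n₁ = (g₂/g₁) exp[−(E₂−E₁)/kT] = (4/5) × exp(−(0.001 eV)/(0.191 eV)) = (4/5) × exp(-0.005236) = 0.80.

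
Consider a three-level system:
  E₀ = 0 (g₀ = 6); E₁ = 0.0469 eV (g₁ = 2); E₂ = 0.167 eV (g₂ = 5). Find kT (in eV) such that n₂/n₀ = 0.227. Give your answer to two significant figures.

n₂/n₀ = (g₂/g₀) exp[−(E₂−E₀)/kT] = 0.227.
⇒ (E₂−E₀)/kT = ln((5/6)/0.227) = ln(3.671) = 1.300.
kT = 0.167 eV / 1.300 = 0.13 eV.

0.13 eV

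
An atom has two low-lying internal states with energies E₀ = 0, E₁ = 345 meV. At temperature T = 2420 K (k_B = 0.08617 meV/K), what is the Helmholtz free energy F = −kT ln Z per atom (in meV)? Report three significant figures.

k_BT = 0.08617 × 2420 K = 208.53 meV.
Eᵢ/kT = 0, 1.6544.
Z = Σ e^(−Eᵢ/kT) = e^(−0) + e^(−1.6544) = 1.0000 + 0.19121 = 1.1912.
F = −kT ln Z = −208.53 × ln(1.1912) = −208.53 × 0.17496 = -36.5 meV.

-36.5 meV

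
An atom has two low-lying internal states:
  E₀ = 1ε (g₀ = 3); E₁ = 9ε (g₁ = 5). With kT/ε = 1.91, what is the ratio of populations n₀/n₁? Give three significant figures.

39.6

n₀/n₁ = (g₀/g₁) exp[−(E₀−E₁)/kT] = (3/5) × exp(−(-8ε)/(1.91ε)) = (3/5) × exp(4.1885) = 39.6.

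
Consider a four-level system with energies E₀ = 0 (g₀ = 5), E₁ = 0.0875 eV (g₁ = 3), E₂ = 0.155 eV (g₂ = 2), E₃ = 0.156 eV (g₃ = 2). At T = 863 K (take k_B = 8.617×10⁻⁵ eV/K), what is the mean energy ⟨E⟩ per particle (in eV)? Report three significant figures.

k_BT = 8.617×10⁻⁵ × 863 K = 0.074365 eV.
Eᵢ/kT = 0, 1.1766, 2.0843, 2.0978.
Z = Σ gᵢe^(−Eᵢ/kT) = 5·e^(−0) + 3·e^(−1.1766) + 2·e^(−2.0843) + 2·e^(−2.0978) = 5.0000 + 0.92498 + 0.24879 + 0.24545 = 6.4192.
⟨E⟩ = Σ Eᵢ gᵢe^(−Eᵢ/kT) / Z = (0·5.0000 + 0.0875·0.92498 + 0.155·0.24879 + 0.156·0.24545) / 6.4192 = 0.0246 eV.

0.0246 eV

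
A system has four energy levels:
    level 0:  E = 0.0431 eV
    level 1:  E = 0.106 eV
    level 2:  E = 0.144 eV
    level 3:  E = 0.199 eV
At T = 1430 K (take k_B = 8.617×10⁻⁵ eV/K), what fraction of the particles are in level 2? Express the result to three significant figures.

k_BT = 8.617×10⁻⁵ × 1430 K = 0.12322 eV.
Eᵢ/kT = 0.34978, 0.86025, 1.1686, 1.6150.
Z = Σ e^(−Eᵢ/kT) = e^(−0.34978) + e^(−0.86025) + e^(−1.1686) + e^(−1.6150) = 0.70484 + 0.42306 + 0.31080 + 0.19889 = 1.6376.
P₂ = e^(−E₂/kT) / Z = 0.31080/1.6376 = 0.190.

0.190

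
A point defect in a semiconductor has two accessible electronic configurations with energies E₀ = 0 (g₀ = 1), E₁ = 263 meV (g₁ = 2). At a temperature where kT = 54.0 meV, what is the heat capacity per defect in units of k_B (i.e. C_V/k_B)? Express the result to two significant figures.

0.35

Eᵢ/kT = 0, 4.870.
Z = Σ gᵢe^(−Eᵢ/kT) = 1·e^(−0) + 2·e^(−4.870) = 1.000 + 0.01535 = 1.015.
⟨E⟩ = 3.977 meV, ⟨E²⟩ = 1046 meV².
C_V/k_B = (⟨E²⟩ − ⟨E⟩²)/(kT)² = (1046 − 15.82)/2916 = 0.35.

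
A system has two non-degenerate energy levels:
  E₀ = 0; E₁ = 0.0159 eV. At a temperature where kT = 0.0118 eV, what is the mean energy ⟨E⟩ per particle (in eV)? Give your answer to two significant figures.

Eᵢ/kT = 0, 1.347.
Z = Σ e^(−Eᵢ/kT) = e^(−0) + e^(−1.347) = 1.000 + 0.2600 = 1.260.
⟨E⟩ = Σ Eᵢ e^(−Eᵢ/kT) / Z = (0·1.000 + 0.0159·0.2600) / 1.260 = 0.0033 eV.

0.0033 eV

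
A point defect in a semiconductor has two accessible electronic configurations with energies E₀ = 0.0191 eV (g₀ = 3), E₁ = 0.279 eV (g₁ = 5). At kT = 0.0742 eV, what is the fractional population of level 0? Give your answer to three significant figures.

0.952

Eᵢ/kT = 0.25741, 3.7601.
Z = Σ gᵢe^(−Eᵢ/kT) = 3·e^(−0.25741) + 5·e^(−3.7601) = 2.3192 + 0.11641 = 2.4356.
P₀ = g₀ e^(−E₀/kT) / Z = 2.3192/2.4356 = 0.952.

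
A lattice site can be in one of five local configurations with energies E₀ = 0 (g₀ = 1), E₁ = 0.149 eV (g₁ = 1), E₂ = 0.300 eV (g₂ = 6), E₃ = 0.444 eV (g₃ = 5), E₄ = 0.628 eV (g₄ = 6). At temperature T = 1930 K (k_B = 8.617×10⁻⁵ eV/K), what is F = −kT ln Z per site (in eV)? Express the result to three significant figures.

-0.176 eV

k_BT = 8.617×10⁻⁵ × 1930 K = 0.16631 eV.
Eᵢ/kT = 0, 0.89592, 1.8039, 2.6697, 3.7761.
Z = Σ gᵢe^(−Eᵢ/kT) = 1·e^(−0) + 1·e^(−0.89592) + 6·e^(−1.8039) + 5·e^(−2.6697) + 6·e^(−3.7761) = 1.0000 + 0.40823 + 0.98793 + 0.34637 + 0.13747 = 2.8800.
F = −kT ln Z = −0.16631 × ln(2.8800) = −0.16631 × 1.0578 = -0.176 eV.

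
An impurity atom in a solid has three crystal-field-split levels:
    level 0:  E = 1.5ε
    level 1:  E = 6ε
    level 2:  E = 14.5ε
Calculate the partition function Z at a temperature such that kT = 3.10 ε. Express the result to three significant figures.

Z = 0.770

Eᵢ/kT = 0.48387, 1.9355, 4.6774.
Z = Σ e^(−Eᵢ/kT) = e^(−0.48387) + e^(−1.9355) + e^(−4.6774) = 0.61639 + 0.14435 + 0.0093032 = 0.77004.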